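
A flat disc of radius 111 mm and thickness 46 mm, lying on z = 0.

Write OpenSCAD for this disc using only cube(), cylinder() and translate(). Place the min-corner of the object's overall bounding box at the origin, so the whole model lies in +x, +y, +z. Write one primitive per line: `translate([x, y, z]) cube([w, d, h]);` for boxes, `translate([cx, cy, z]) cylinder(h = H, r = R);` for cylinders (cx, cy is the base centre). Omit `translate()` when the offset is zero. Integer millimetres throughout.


translate([111, 111, 0]) cylinder(h = 46, r = 111);


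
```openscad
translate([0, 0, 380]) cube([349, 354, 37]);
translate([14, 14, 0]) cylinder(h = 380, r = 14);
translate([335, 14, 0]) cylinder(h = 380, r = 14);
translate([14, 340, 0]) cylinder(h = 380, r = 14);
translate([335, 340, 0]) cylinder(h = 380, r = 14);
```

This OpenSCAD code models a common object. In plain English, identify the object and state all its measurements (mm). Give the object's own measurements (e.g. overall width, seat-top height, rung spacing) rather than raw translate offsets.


A simple wooden stool: a rectangular seat 349 mm (x) by 354 mm (y), 37 mm thick, top face at z = 417 mm, on four round legs, each 28 mm in diameter. The legs rest on z = 0, each leg's axis is inset half a diameter from the nearest pair of seat edges (so the leg's bounding box is flush with the corner).


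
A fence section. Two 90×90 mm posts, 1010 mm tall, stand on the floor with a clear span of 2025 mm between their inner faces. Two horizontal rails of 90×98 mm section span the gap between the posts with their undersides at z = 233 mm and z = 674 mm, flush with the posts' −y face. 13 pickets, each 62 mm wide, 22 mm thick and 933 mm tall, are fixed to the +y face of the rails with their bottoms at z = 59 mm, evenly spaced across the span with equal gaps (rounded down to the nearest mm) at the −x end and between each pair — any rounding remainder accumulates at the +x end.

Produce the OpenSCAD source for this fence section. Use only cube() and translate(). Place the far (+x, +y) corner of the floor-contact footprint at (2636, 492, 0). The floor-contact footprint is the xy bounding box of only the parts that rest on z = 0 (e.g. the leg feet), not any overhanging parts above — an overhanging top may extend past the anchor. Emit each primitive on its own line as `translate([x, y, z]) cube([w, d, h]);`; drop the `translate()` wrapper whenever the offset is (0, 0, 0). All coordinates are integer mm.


translate([431, 402, 0]) cube([90, 90, 1010]);
translate([2546, 402, 0]) cube([90, 90, 1010]);
translate([521, 402, 233]) cube([2025, 90, 98]);
translate([521, 402, 674]) cube([2025, 90, 98]);
translate([608, 492, 59]) cube([62, 22, 933]);
translate([757, 492, 59]) cube([62, 22, 933]);
translate([906, 492, 59]) cube([62, 22, 933]);
translate([1055, 492, 59]) cube([62, 22, 933]);
translate([1204, 492, 59]) cube([62, 22, 933]);
translate([1353, 492, 59]) cube([62, 22, 933]);
translate([1502, 492, 59]) cube([62, 22, 933]);
translate([1651, 492, 59]) cube([62, 22, 933]);
translate([1800, 492, 59]) cube([62, 22, 933]);
translate([1949, 492, 59]) cube([62, 22, 933]);
translate([2098, 492, 59]) cube([62, 22, 933]);
translate([2247, 492, 59]) cube([62, 22, 933]);
translate([2396, 492, 59]) cube([62, 22, 933]);


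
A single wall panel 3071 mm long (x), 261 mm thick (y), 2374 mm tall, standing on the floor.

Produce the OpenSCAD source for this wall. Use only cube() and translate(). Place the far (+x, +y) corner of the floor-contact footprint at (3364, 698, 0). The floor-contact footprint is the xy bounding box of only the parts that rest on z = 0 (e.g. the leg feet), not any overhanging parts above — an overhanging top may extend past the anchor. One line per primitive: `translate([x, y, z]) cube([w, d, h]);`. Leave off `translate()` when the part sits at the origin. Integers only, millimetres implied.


translate([293, 437, 0]) cube([3071, 261, 2374]);


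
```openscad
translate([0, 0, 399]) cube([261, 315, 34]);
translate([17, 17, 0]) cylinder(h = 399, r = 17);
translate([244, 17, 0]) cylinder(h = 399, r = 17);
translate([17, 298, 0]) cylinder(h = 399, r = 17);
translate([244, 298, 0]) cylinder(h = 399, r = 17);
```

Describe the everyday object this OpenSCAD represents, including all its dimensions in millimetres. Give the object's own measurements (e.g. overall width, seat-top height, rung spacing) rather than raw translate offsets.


A four-legged stool. The seat is a 261×315×34 mm slab whose top surface is at z = 433 mm; four round legs, each 34 mm in diameter, run from the floor (z = 0) to the underside of the seat, each leg's axis is inset half a diameter from the nearest pair of seat edges (so the leg's bounding box is flush with the corner).


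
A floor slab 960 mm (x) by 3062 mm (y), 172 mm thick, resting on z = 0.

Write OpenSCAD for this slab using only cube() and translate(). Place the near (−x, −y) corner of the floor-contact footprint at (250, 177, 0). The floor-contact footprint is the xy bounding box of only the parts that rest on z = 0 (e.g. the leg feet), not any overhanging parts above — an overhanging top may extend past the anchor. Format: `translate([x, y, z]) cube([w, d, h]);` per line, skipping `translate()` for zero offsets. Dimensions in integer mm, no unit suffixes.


translate([250, 177, 0]) cube([960, 3062, 172]);


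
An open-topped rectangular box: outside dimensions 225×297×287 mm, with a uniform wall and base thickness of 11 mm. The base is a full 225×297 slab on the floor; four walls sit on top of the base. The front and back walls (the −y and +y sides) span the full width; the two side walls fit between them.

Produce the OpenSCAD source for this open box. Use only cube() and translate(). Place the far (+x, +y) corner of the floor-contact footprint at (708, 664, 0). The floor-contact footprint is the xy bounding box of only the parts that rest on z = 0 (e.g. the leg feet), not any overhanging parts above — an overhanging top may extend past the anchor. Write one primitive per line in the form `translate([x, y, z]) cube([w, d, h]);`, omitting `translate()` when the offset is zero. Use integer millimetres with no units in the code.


translate([483, 367, 0]) cube([225, 297, 11]);
translate([483, 367, 11]) cube([225, 11, 276]);
translate([483, 653, 11]) cube([225, 11, 276]);
translate([483, 378, 11]) cube([11, 275, 276]);
translate([697, 378, 11]) cube([11, 275, 276]);


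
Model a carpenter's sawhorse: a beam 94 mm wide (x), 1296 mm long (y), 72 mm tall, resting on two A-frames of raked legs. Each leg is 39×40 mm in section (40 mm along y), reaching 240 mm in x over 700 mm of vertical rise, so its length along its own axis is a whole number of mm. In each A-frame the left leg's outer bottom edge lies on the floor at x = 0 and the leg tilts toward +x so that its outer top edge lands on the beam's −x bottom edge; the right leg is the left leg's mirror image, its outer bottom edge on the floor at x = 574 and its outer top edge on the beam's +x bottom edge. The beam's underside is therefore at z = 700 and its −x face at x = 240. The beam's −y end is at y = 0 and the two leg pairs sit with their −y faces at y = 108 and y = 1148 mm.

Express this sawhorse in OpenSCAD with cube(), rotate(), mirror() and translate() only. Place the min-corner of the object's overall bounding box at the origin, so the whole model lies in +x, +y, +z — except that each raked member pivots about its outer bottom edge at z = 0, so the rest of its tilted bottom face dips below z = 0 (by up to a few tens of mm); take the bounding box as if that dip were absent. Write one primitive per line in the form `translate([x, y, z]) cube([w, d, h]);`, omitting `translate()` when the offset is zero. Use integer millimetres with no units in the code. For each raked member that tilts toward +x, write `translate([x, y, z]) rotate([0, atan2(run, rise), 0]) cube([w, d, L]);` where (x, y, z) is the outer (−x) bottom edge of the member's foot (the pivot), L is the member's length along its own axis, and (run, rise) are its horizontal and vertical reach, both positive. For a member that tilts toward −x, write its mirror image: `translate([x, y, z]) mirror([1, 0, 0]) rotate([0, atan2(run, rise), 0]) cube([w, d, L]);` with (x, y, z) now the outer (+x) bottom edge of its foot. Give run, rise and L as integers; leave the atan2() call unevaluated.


translate([240, 0, 700]) cube([94, 1296, 72]);
translate([0, 108, 0]) rotate([0, atan2(240, 700), 0]) cube([39, 40, 740]);
translate([574, 108, 0]) mirror([1, 0, 0]) rotate([0, atan2(240, 700), 0]) cube([39, 40, 740]);
translate([0, 1148, 0]) rotate([0, atan2(240, 700), 0]) cube([39, 40, 740]);
translate([574, 1148, 0]) mirror([1, 0, 0]) rotate([0, atan2(240, 700), 0]) cube([39, 40, 740]);


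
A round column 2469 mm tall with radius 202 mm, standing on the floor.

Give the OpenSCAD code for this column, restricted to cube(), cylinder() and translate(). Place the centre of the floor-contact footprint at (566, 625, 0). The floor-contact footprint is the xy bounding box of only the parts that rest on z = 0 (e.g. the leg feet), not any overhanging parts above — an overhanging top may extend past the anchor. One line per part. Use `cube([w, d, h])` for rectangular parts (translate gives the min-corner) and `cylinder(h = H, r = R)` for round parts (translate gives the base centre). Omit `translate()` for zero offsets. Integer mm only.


translate([566, 625, 0]) cylinder(h = 2469, r = 202);


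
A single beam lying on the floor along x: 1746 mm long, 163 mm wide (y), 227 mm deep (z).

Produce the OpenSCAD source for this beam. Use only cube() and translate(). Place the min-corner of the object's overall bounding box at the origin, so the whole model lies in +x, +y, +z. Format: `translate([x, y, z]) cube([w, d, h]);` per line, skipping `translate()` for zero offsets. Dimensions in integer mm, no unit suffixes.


cube([1746, 163, 227]);


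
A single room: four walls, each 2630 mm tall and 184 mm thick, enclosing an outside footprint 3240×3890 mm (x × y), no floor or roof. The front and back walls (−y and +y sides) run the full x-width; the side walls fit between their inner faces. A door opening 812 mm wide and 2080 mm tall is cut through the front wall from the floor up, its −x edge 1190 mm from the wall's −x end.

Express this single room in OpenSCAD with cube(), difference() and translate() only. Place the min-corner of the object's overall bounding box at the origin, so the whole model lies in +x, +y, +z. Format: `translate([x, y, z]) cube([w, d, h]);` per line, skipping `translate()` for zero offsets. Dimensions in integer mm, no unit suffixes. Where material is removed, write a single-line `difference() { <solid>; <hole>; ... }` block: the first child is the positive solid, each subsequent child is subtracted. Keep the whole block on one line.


difference() { cube([3240, 184, 2630]); translate([1190, 0, 0]) cube([812, 184, 2080]); }
translate([0, 3706, 0]) cube([3240, 184, 2630]);
translate([0, 184, 0]) cube([184, 3522, 2630]);
translate([3056, 184, 0]) cube([184, 3522, 2630]);


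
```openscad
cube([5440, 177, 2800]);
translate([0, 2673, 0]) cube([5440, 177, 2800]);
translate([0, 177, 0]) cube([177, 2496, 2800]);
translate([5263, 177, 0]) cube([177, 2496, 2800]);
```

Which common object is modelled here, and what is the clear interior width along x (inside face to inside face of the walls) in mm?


A house (or room) frame. The interior width is 5086 mm.

Four 2800 mm walls enclosing a rectangle with no floor or roof — a room or house frame. Outside width is 5440 mm and wall thickness is 177 mm, so the interior width is 5440 − 2 × 177 = 5086 mm.


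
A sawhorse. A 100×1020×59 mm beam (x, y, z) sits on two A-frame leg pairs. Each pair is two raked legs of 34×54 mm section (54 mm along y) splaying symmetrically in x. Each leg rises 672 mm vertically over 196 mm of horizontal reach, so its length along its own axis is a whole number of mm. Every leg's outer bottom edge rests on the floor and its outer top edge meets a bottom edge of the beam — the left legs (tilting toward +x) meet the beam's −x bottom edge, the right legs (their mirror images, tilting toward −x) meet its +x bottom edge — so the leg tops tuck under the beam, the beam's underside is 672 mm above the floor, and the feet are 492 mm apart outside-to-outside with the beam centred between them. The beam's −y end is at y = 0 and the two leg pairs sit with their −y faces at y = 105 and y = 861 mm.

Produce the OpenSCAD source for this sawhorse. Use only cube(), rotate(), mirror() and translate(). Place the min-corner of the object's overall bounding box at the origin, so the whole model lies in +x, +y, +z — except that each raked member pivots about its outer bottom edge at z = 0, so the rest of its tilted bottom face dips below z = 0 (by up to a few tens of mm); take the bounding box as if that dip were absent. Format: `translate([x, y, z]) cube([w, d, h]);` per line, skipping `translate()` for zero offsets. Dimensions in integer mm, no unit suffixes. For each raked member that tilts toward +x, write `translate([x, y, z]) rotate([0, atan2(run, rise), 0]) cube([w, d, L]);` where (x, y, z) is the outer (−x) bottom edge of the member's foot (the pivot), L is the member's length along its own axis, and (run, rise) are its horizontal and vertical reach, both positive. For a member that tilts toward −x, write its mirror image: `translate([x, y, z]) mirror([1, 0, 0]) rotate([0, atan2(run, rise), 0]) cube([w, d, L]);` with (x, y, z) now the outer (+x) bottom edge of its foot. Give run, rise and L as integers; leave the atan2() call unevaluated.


// leg length = √(196² + 672²) = 700
// right-leg outer foot x = 2·196 + 100 = 492
// beam min-corner = (196, 0, 672)
translate([196, 0, 672]) cube([100, 1020, 59]);
translate([0, 105, 0]) rotate([0, atan2(196, 672), 0]) cube([34, 54, 700]);
translate([492, 105, 0]) mirror([1, 0, 0]) rotate([0, atan2(196, 672), 0]) cube([34, 54, 700]);
translate([0, 861, 0]) rotate([0, atan2(196, 672), 0]) cube([34, 54, 700]);
translate([492, 861, 0]) mirror([1, 0, 0]) rotate([0, atan2(196, 672), 0]) cube([34, 54, 700]);


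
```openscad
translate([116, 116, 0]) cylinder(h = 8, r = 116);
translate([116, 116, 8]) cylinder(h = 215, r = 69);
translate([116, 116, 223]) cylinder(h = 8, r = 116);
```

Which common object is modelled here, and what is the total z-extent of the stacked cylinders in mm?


A spool. The overall height is 231 mm.

Three coaxial cylinders, large–small–large — a spool. Two 8 mm flanges and a 215 mm core give 8 + 215 + 8 = 231 mm.


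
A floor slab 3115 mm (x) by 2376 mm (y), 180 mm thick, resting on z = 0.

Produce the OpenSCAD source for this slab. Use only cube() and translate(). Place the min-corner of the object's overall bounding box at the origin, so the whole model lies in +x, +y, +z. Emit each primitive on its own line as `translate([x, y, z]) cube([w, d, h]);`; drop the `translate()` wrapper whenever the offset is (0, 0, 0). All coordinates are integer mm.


cube([3115, 2376, 180]);


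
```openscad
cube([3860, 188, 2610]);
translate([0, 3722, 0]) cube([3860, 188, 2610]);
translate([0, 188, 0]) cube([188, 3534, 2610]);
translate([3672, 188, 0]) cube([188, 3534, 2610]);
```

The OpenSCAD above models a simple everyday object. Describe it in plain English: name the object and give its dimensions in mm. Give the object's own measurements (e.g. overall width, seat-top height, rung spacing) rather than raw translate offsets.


The wall frame of a small rectangular building: four walls, each 2610 mm tall and 188 mm thick, enclosing a footprint 3860 mm (x) by 3910 mm (y) outside-to-outside, with no floor or roof. The front and back walls (the −y and +y sides) span the full width; the two side walls fit between them.


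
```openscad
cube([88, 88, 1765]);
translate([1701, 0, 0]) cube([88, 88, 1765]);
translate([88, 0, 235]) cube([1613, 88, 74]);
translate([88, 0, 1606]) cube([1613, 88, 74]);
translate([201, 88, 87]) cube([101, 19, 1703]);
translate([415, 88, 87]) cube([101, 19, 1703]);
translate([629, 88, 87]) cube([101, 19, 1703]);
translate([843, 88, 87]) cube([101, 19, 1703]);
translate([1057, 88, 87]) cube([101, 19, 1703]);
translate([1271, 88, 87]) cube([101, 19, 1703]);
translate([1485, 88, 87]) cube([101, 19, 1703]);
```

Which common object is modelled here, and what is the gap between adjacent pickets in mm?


A fence section. The picket gap is 113 mm.

Two posts, two rails, 7 pickets — a fence section. Span 1613 mm holds 7 pickets of 101 mm with 8 equal gaps: ⌊(1613 − 7·101) / 8⌋ = 113 mm.


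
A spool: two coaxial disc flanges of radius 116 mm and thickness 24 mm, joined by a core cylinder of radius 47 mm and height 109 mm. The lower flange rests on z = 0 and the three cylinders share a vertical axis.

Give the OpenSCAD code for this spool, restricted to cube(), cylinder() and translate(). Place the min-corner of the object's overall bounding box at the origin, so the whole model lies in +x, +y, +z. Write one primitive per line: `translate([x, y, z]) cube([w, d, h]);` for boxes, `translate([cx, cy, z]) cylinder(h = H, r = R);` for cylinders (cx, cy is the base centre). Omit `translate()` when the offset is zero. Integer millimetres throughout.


translate([116, 116, 0]) cylinder(h = 24, r = 116);
translate([116, 116, 24]) cylinder(h = 109, r = 47);
translate([116, 116, 133]) cylinder(h = 24, r = 116);


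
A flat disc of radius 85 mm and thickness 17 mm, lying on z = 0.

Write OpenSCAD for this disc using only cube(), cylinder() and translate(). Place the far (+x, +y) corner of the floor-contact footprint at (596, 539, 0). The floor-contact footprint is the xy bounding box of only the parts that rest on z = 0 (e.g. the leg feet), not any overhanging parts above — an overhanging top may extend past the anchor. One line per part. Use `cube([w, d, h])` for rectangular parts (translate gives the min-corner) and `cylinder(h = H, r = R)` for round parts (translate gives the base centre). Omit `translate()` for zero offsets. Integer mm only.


translate([511, 454, 0]) cylinder(h = 17, r = 85);


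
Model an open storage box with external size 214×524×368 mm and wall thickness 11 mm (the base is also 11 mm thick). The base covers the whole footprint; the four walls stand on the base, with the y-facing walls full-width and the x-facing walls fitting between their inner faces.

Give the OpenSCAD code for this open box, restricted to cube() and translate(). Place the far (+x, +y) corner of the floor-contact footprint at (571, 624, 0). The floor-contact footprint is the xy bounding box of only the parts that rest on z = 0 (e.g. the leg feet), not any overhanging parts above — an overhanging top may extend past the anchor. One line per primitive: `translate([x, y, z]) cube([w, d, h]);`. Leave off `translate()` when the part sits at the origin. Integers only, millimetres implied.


translate([357, 100, 0]) cube([214, 524, 11]);
translate([357, 100, 11]) cube([214, 11, 357]);
translate([357, 613, 11]) cube([214, 11, 357]);
translate([357, 111, 11]) cube([11, 502, 357]);
translate([560, 111, 11]) cube([11, 502, 357]);


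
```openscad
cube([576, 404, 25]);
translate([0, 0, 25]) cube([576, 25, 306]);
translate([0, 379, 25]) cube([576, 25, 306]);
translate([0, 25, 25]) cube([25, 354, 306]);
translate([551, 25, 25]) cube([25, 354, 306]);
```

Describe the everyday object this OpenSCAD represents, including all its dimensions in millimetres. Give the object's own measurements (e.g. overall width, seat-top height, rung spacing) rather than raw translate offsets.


An open-topped rectangular box: outside dimensions 576×404×331 mm, with a uniform wall and base thickness of 25 mm. The base is a full 576×404 slab on the floor; four walls sit on top of the base. The front and back walls (the −y and +y sides) span the full width; the two side walls fit between them.


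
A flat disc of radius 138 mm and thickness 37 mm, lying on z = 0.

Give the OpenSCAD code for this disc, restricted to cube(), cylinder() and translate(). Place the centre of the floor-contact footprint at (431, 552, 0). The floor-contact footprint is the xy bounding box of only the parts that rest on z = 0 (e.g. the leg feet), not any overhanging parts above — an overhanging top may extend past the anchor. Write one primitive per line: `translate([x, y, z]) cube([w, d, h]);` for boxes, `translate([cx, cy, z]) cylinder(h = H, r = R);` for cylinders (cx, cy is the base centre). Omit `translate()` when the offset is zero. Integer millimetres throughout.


translate([431, 552, 0]) cylinder(h = 37, r = 138);


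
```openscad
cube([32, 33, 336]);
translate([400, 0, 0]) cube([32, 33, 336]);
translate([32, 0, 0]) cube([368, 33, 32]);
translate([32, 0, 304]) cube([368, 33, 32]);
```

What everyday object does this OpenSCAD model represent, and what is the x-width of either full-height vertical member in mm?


A picture frame. The border width is 32 mm.

Four thin pieces enclosing a rectangular opening — a picture frame. The two full-height stiles are 336 mm tall; the top rail sits at z = 304 and is 32 mm tall, so the border above the opening is 336 − 304 = 32 mm, matching the stile x-width.


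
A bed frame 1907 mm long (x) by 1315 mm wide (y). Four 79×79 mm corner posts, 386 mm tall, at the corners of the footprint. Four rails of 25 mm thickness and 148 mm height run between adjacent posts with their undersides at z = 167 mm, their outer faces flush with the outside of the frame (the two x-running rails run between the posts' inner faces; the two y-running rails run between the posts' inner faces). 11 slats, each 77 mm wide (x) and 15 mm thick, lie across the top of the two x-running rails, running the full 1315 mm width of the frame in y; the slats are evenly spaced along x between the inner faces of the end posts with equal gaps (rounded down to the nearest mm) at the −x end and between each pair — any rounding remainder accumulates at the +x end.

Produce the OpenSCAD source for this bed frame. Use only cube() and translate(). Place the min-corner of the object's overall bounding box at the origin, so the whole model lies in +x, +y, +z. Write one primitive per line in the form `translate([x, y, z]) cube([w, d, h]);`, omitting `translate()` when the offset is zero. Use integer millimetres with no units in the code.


cube([79, 79, 386]);
translate([0, 1236, 0]) cube([79, 79, 386]);
translate([1828, 0, 0]) cube([79, 79, 386]);
translate([1828, 1236, 0]) cube([79, 79, 386]);
translate([79, 0, 167]) cube([1749, 25, 148]);
translate([79, 1290, 167]) cube([1749, 25, 148]);
translate([0, 79, 167]) cube([25, 1157, 148]);
translate([1882, 79, 167]) cube([25, 1157, 148]);
translate([154, 0, 315]) cube([77, 1315, 15]);
translate([306, 0, 315]) cube([77, 1315, 15]);
translate([458, 0, 315]) cube([77, 1315, 15]);
translate([610, 0, 315]) cube([77, 1315, 15]);
translate([762, 0, 315]) cube([77, 1315, 15]);
translate([914, 0, 315]) cube([77, 1315, 15]);
translate([1066, 0, 315]) cube([77, 1315, 15]);
translate([1218, 0, 315]) cube([77, 1315, 15]);
translate([1370, 0, 315]) cube([77, 1315, 15]);
translate([1522, 0, 315]) cube([77, 1315, 15]);
translate([1674, 0, 315]) cube([77, 1315, 15]);


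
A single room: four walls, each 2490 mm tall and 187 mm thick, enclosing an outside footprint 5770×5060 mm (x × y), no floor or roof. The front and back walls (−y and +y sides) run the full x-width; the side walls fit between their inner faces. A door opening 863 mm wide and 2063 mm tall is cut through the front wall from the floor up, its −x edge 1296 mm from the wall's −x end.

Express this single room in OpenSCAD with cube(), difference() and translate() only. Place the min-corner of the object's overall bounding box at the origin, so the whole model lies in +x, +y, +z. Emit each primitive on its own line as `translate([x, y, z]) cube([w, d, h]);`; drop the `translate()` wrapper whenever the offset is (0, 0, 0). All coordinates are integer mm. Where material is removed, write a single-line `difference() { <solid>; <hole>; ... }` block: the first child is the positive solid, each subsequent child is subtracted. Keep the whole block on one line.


difference() { cube([5770, 187, 2490]); translate([1296, 0, 0]) cube([863, 187, 2063]); }
translate([0, 4873, 0]) cube([5770, 187, 2490]);
translate([0, 187, 0]) cube([187, 4686, 2490]);
translate([5583, 187, 0]) cube([187, 4686, 2490]);


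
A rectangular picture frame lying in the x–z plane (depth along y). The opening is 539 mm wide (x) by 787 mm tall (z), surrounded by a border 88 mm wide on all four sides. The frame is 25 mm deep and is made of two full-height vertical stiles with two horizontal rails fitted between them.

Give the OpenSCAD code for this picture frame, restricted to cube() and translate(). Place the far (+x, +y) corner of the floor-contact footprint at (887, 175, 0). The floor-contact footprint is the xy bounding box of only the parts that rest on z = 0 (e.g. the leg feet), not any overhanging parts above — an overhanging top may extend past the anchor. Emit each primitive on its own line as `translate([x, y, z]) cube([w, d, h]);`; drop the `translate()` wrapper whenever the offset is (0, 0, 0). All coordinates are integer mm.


translate([172, 150, 0]) cube([88, 25, 963]);
translate([799, 150, 0]) cube([88, 25, 963]);
translate([260, 150, 0]) cube([539, 25, 88]);
translate([260, 150, 875]) cube([539, 25, 88]);


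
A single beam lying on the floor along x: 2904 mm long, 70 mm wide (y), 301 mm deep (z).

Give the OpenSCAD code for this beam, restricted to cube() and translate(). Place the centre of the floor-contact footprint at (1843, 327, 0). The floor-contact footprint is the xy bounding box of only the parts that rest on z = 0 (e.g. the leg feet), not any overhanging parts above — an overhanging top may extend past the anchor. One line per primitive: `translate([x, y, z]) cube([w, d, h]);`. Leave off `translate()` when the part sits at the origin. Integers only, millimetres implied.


translate([391, 292, 0]) cube([2904, 70, 301]);


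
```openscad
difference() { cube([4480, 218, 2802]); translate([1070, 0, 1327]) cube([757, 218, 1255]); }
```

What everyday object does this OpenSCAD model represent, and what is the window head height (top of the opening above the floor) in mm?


A wall with a window opening. The window head height is 2582 mm.

A wall with a rectangular opening subtracted — a window. Sill at z = 1327, opening 1255 mm tall, so the head is at 1327 + 1255 = 2582 mm.


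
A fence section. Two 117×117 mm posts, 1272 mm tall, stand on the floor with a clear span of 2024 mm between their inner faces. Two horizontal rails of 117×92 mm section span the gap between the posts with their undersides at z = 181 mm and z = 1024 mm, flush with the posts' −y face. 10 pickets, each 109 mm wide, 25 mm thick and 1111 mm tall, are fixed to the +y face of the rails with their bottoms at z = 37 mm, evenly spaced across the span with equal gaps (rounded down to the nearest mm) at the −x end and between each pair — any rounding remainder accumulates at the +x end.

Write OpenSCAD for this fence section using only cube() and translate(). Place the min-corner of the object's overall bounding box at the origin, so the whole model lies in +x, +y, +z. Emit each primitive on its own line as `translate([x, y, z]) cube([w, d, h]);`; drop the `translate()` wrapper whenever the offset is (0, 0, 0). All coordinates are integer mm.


cube([117, 117, 1272]);
translate([2141, 0, 0]) cube([117, 117, 1272]);
translate([117, 0, 181]) cube([2024, 117, 92]);
translate([117, 0, 1024]) cube([2024, 117, 92]);
translate([201, 117, 37]) cube([109, 25, 1111]);
translate([394, 117, 37]) cube([109, 25, 1111]);
translate([587, 117, 37]) cube([109, 25, 1111]);
translate([780, 117, 37]) cube([109, 25, 1111]);
translate([973, 117, 37]) cube([109, 25, 1111]);
translate([1166, 117, 37]) cube([109, 25, 1111]);
translate([1359, 117, 37]) cube([109, 25, 1111]);
translate([1552, 117, 37]) cube([109, 25, 1111]);
translate([1745, 117, 37]) cube([109, 25, 1111]);
translate([1938, 117, 37]) cube([109, 25, 1111]);


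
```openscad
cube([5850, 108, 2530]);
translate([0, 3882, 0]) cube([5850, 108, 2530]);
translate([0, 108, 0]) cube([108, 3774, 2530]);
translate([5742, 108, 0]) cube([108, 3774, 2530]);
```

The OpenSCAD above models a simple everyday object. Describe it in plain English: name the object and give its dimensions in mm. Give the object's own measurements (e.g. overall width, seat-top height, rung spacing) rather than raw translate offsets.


The wall frame of a small rectangular building: four walls, each 2530 mm tall and 108 mm thick, enclosing a footprint 5850 mm (x) by 3990 mm (y) outside-to-outside, with no floor or roof. The front and back walls (the −y and +y sides) span the full width; the two side walls fit between them.


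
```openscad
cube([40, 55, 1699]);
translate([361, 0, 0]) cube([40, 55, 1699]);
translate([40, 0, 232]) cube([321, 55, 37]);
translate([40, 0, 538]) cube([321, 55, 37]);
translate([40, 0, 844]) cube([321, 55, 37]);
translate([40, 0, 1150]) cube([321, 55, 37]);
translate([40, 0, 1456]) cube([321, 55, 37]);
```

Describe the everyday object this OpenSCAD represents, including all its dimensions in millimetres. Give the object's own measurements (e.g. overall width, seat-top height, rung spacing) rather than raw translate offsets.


A straight ladder. Two 40×55 mm vertical rails, 1699 mm tall, stand 401 mm apart (outside-to-outside) with their front faces coplanar on the −y side. 5 rungs, each 55 mm deep and 37 mm tall, span between the inner faces of the rails, front faces flush with the rails. The lowest rung's underside is at z = 232 mm and rungs are spaced 306 mm apart (underside to underside).


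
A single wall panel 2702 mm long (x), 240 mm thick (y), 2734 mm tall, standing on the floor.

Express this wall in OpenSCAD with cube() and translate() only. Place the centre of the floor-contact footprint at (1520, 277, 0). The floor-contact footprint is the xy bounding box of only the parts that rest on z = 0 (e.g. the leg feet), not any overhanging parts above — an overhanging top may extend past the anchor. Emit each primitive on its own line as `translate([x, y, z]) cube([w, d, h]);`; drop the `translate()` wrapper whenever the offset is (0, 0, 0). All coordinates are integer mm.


translate([169, 157, 0]) cube([2702, 240, 2734]);


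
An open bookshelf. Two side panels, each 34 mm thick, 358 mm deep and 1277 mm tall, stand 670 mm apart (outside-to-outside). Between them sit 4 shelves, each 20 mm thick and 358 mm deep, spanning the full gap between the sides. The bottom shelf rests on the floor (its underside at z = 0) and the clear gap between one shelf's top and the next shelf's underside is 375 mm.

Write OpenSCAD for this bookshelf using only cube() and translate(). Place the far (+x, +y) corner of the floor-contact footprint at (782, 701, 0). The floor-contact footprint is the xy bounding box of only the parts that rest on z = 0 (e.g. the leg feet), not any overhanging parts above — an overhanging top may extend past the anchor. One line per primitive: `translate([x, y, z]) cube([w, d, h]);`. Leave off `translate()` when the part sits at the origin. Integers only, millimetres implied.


translate([112, 343, 0]) cube([34, 358, 1277]);
translate([748, 343, 0]) cube([34, 358, 1277]);
translate([146, 343, 0]) cube([602, 358, 20]);
translate([146, 343, 395]) cube([602, 358, 20]);
translate([146, 343, 790]) cube([602, 358, 20]);
translate([146, 343, 1185]) cube([602, 358, 20]);


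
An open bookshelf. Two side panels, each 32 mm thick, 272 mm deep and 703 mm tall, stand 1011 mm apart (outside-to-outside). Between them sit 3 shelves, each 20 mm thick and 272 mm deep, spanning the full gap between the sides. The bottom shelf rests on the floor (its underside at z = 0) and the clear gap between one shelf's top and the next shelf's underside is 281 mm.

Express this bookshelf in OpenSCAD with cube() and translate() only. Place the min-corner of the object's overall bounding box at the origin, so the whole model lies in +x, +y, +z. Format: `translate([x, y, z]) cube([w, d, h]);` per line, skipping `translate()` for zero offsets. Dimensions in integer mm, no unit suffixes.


cube([32, 272, 703]);
translate([979, 0, 0]) cube([32, 272, 703]);
translate([32, 0, 0]) cube([947, 272, 20]);
translate([32, 0, 301]) cube([947, 272, 20]);
translate([32, 0, 602]) cube([947, 272, 20]);


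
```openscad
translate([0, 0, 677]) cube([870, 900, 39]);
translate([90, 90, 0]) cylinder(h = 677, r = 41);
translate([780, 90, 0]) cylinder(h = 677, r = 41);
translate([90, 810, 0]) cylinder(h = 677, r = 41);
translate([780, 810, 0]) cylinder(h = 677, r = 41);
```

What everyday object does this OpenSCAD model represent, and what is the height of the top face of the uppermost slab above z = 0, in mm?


A table. The table height is 716 mm.

A 870×900×39 slab sits at z = 677 on four Ø82 mm round legs — a table. The top surface is at 677 + 39 = 716 mm.


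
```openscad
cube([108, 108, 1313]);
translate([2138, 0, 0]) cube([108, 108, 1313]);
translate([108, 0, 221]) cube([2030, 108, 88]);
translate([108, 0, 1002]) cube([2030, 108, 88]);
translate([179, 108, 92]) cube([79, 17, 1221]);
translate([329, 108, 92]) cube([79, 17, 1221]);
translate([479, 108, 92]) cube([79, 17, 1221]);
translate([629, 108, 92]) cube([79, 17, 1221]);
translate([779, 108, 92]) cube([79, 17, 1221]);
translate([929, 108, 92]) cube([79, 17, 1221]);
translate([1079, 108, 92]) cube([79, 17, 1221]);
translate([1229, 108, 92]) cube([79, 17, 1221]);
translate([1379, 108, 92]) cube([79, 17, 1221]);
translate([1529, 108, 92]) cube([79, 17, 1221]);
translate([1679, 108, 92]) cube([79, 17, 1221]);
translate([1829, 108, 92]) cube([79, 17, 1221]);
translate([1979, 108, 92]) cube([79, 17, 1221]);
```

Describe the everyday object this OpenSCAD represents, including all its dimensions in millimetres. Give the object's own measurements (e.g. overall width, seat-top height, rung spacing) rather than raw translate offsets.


A fence section. Two 108×108 mm posts, 1313 mm tall, stand on the floor with a clear span of 2030 mm between their inner faces. Two horizontal rails of 108×88 mm section span the gap between the posts with their undersides at z = 221 mm and z = 1002 mm, flush with the posts' −y face. 13 pickets, each 79 mm wide, 17 mm thick and 1221 mm tall, are fixed to the +y face of the rails with their bottoms at z = 92 mm, spaced across the span with a 71 mm gap after the −x post and between neighbouring pickets, with 80 mm left before the +x post.


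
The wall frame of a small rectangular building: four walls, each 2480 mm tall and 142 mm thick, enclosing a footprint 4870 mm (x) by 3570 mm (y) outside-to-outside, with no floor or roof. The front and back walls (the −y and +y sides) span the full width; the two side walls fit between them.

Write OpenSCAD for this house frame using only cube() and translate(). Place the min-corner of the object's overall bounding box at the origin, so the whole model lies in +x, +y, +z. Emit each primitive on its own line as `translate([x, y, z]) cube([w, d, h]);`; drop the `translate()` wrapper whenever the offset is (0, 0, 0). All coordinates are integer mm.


cube([4870, 142, 2480]);
translate([0, 3428, 0]) cube([4870, 142, 2480]);
translate([0, 142, 0]) cube([142, 3286, 2480]);
translate([4728, 142, 0]) cube([142, 3286, 2480]);


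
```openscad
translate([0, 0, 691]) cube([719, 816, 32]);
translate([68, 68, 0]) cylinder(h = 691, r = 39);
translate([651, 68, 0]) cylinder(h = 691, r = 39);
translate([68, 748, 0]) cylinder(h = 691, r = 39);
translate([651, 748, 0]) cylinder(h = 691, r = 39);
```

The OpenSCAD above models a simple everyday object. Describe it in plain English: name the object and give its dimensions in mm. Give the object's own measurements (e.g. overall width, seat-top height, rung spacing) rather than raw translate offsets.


A rectangular dining table. The top is 719×816×32 mm with its upper surface at z = 723 mm. It stands on four round legs of 78 mm diameter, each leg's bounding box inset 29 mm from the nearest pair of top edges, running from the floor to the underside of the top.


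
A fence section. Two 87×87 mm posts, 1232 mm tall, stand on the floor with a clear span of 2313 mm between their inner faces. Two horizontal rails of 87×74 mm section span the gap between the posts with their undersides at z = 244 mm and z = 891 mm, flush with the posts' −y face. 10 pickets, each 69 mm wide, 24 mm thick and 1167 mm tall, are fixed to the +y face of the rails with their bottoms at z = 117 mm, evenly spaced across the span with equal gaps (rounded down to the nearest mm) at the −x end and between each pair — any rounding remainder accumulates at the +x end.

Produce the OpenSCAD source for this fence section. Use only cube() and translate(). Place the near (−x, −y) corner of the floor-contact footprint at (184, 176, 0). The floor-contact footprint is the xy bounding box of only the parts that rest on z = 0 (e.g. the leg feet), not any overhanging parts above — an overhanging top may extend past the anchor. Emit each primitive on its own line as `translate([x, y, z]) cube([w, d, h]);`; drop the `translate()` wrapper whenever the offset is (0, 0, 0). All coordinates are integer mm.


translate([184, 176, 0]) cube([87, 87, 1232]);
translate([2584, 176, 0]) cube([87, 87, 1232]);
translate([271, 176, 244]) cube([2313, 87, 74]);
translate([271, 176, 891]) cube([2313, 87, 74]);
translate([418, 263, 117]) cube([69, 24, 1167]);
translate([634, 263, 117]) cube([69, 24, 1167]);
translate([850, 263, 117]) cube([69, 24, 1167]);
translate([1066, 263, 117]) cube([69, 24, 1167]);
translate([1282, 263, 117]) cube([69, 24, 1167]);
translate([1498, 263, 117]) cube([69, 24, 1167]);
translate([1714, 263, 117]) cube([69, 24, 1167]);
translate([1930, 263, 117]) cube([69, 24, 1167]);
translate([2146, 263, 117]) cube([69, 24, 1167]);
translate([2362, 263, 117]) cube([69, 24, 1167]);


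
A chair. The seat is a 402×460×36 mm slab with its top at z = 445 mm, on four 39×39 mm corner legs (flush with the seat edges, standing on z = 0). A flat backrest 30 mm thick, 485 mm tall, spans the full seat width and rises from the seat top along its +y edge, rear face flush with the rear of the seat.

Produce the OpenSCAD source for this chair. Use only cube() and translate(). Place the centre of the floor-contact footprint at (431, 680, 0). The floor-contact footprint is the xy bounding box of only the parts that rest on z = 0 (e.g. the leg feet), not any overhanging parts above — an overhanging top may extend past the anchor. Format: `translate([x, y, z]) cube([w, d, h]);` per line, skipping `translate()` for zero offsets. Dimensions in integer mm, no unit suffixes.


translate([230, 450, 409]) cube([402, 460, 36]);
translate([230, 450, 0]) cube([39, 39, 409]);
translate([593, 450, 0]) cube([39, 39, 409]);
translate([230, 871, 0]) cube([39, 39, 409]);
translate([593, 871, 0]) cube([39, 39, 409]);
translate([230, 880, 445]) cube([402, 30, 485]);


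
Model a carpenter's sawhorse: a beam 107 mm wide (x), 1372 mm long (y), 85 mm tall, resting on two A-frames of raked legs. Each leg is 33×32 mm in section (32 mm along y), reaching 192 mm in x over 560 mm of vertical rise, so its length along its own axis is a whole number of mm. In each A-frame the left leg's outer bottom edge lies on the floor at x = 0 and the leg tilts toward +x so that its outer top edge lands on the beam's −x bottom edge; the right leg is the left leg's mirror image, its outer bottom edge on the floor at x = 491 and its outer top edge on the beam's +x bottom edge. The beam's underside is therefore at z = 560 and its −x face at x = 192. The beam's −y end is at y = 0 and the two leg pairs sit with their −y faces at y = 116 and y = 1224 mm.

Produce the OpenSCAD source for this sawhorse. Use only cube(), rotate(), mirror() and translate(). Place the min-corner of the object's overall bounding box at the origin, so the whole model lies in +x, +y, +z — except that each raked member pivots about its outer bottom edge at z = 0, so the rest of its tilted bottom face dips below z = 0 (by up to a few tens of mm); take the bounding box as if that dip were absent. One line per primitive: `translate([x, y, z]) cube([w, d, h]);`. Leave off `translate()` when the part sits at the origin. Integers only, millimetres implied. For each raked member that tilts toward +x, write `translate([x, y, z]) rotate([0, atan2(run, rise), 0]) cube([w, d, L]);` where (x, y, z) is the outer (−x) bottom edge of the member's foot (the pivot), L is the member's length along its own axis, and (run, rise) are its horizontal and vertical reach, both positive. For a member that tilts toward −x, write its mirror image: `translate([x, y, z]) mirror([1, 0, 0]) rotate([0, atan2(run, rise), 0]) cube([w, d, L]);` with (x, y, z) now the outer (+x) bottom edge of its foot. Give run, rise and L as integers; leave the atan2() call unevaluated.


translate([192, 0, 560]) cube([107, 1372, 85]);
translate([0, 116, 0]) rotate([0, atan2(192, 560), 0]) cube([33, 32, 592]);
translate([491, 116, 0]) mirror([1, 0, 0]) rotate([0, atan2(192, 560), 0]) cube([33, 32, 592]);
translate([0, 1224, 0]) rotate([0, atan2(192, 560), 0]) cube([33, 32, 592]);
translate([491, 1224, 0]) mirror([1, 0, 0]) rotate([0, atan2(192, 560), 0]) cube([33, 32, 592]);
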